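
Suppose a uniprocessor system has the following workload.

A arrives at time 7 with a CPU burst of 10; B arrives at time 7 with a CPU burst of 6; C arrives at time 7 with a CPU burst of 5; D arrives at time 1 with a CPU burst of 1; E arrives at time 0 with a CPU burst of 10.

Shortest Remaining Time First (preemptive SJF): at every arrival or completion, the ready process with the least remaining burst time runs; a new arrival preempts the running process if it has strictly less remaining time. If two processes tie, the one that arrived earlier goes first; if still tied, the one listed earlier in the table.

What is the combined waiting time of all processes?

Timeline: | E 0-1 | D 1-2 | E 2-11 | C 11-16 | B 16-22 | A 22-32 |
Completion: A=32  B=22  C=16  D=2  E=11
Waiting = turnaround − burst: A=15, B=9, C=4, D=0, E=1
Total waiting = 15 + 9 + 4 + 0 + 1 = 29

29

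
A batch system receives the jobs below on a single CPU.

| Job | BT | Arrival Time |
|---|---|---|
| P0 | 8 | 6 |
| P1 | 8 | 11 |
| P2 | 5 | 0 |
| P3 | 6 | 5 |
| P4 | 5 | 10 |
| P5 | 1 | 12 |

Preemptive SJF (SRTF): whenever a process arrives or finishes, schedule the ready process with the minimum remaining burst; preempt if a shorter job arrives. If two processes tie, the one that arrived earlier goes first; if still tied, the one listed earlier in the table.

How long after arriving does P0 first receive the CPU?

11

Schedule: | P2 0-5 | P3 5-11 | P4 11-12 | P5 12-13 | P4 13-17 | P0 17-25 | P1 25-33 |
Completion: P0=25  P1=33  P2=5  P3=11  P4=17  P5=13
Turnaround (C−A): P0=19  P1=22  P2=5  P3=6  P4=7  P5=1
Response(P0) = first start − arrival = 17 − 6 = 11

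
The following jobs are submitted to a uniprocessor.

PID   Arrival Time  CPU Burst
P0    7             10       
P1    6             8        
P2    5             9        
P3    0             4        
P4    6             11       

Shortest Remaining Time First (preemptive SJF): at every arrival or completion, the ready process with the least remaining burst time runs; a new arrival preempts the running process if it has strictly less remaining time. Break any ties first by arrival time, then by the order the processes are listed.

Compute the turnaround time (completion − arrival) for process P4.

37

Schedule: | P3 0-4 | idle 4-5 | P2 5-14 | P1 14-22 | P0 22-32 | P4 32-43 |
Completion: P0=32  P1=22  P2=14  P3=4  P4=43
Turnaround (C−A): P0=25  P1=16  P2=9  P3=4  P4=37
Turnaround(P4) = completion − arrival = 43 − 6 = 37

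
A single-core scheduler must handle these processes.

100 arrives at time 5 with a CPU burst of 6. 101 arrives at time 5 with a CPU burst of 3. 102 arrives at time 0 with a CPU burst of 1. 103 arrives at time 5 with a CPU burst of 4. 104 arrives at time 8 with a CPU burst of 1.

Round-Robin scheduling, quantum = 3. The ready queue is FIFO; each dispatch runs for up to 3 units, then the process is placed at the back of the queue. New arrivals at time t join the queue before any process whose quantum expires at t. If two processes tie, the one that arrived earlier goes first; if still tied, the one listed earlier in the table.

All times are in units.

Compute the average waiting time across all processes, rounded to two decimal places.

Timeline: | 102 0-1 | idle 1-5 | 100 5-8 | 101 8-11 | 103 11-14 | 104 14-15 | 100 15-18 | 103 18-19 |
Completion: 100=18  101=11  102=1  103=19  104=15
Waiting times: 100=7, 101=3, 102=0, 103=10, 104=6
Average waiting = (7+3+0+10+6) / 5 = 26/5 = 5.20

5.20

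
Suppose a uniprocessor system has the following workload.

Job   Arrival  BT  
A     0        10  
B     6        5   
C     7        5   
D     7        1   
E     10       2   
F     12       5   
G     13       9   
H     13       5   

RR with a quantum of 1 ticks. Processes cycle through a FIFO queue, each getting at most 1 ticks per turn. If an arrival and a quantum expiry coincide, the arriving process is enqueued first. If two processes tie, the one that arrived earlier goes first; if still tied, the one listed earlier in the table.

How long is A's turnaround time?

24

Schedule: | A 0-6 | B 6-7 | A 7-8 | C 8-9 | D 9-10 | B 10-11 | A 11-12 | C 12-13 | E 13-14 | B 14-15 | F 15-16 | A 16-17 | G 17-18 | H 18-19 | C 19-20 | E 20-21 | B 21-22 | F 22-23 | A 23-24 | G 24-25 | H 25-26 | C 26-27 | B 27-28 | F 28-29 | G 29-30 | H 30-31 | C 31-32 | F 32-33 | G 33-34 | H 34-35 | F 35-36 | G 36-37 | H 37-38 | G 38-42 |
Completion: A=24  B=28  C=32  D=10  E=21  F=36  G=42  H=38
Turnaround(A) = completion − arrival = 24 − 0 = 24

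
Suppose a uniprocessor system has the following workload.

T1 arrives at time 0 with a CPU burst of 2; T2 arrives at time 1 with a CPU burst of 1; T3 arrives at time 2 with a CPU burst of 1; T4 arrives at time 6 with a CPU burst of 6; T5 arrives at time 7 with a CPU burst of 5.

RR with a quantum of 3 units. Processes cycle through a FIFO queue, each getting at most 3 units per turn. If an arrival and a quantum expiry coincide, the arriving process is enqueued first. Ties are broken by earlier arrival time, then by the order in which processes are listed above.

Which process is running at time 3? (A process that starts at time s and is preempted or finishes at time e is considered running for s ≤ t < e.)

Gantt: | T1 0-2 | T2 2-3 | T3 3-4 | idle 4-6 | T4 6-9 | T5 9-12 | T4 12-15 | T5 15-17 |
Completion: T1=2  T2=3  T3=4  T4=15  T5=17

T3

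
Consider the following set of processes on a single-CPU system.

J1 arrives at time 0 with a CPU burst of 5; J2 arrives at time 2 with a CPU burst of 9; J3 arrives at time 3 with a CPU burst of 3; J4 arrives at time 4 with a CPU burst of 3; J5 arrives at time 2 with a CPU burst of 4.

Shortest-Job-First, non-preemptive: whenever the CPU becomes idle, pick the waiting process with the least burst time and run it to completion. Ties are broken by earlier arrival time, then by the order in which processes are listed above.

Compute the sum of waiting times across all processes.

28

Timeline: | J1 0-5 | J3 5-8 | J4 8-11 | J5 11-15 | J2 15-24 |
Completion: J1=5  J2=24  J3=8  J4=11  J5=15
Waiting = turnaround − burst: J1=0, J2=13, J3=2, J4=4, J5=9
Total waiting = 0 + 13 + 2 + 4 + 9 = 28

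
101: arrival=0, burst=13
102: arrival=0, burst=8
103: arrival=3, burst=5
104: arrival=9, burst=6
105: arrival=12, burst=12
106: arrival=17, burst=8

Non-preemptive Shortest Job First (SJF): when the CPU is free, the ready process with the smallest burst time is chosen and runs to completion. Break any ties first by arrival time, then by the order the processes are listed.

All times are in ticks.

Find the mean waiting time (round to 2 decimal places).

Timeline: | 102 0-8 | 103 8-13 | 104 13-19 | 106 19-27 | 105 27-39 | 101 39-52 |
Completion: 101=52  102=8  103=13  104=19  105=39  106=27
Turnaround (C−A): 101=52  102=8  103=10  104=10  105=27  106=10
Waiting times: 101=39, 102=0, 103=5, 104=4, 105=15, 106=2
Average waiting = (39+0+5+4+15+2) / 6 = 65/6 = 10.83

10.83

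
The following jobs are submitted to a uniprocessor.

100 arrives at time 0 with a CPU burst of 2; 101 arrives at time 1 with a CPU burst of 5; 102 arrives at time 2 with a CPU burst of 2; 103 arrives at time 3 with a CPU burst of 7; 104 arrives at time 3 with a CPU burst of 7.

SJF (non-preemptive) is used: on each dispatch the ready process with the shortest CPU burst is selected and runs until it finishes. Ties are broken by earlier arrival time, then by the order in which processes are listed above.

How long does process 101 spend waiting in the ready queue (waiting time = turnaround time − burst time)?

Gantt: | 100 0-2 | 102 2-4 | 101 4-9 | 103 9-16 | 104 16-23 |
Completion: 100=2  101=9  102=4  103=16  104=23
Turnaround (C−A): 100=2  101=8  102=2  103=13  104=20
Waiting(101) = turnaround − burst = 8 − 5 = 3

3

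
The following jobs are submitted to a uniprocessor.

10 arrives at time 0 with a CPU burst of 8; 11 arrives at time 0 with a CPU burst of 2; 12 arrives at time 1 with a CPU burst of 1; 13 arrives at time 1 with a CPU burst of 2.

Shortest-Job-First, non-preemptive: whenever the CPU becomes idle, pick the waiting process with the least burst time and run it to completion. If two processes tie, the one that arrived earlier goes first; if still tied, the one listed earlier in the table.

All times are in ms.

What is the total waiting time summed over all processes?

8

Schedule: | 11 0-2 | 12 2-3 | 13 3-5 | 10 5-13 |
Completion: 10=13  11=2  12=3  13=5
Turnaround (C−A): 10=13  11=2  12=2  13=4
Waiting = turnaround − burst: 10=5, 11=0, 12=1, 13=2
Total waiting = 5 + 0 + 1 + 2 = 8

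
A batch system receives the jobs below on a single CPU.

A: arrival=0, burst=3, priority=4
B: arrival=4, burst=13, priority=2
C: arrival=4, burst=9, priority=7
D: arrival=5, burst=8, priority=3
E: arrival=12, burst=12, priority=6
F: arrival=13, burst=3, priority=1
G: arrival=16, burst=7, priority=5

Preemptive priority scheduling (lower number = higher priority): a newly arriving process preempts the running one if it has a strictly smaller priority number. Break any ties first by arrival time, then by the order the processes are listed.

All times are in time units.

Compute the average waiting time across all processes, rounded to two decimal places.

13.71

Timeline: | A 0-3 | idle 3-4 | B 4-13 | F 13-16 | B 16-20 | D 20-28 | G 28-35 | E 35-47 | C 47-56 |
Completion: A=3  B=20  C=56  D=28  E=47  F=16  G=35
Turnaround (C−A): A=3  B=16  C=52  D=23  E=35  F=3  G=19
Waiting times: A=0, B=3, C=43, D=15, E=23, F=0, G=12
Average waiting = (0+3+43+15+23+0+12) / 7 = 96/7 = 13.71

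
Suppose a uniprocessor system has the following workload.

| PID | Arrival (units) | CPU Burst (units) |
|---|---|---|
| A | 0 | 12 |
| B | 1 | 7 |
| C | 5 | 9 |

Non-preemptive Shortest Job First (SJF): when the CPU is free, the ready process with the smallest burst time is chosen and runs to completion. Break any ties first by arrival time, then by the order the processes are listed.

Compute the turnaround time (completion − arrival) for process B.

Timeline: | A 0-12 | B 12-19 | C 19-28 |
Completion: A=12  B=19  C=28
Turnaround (C−A): A=12  B=18  C=23
Turnaround(B) = completion − arrival = 19 − 1 = 18

18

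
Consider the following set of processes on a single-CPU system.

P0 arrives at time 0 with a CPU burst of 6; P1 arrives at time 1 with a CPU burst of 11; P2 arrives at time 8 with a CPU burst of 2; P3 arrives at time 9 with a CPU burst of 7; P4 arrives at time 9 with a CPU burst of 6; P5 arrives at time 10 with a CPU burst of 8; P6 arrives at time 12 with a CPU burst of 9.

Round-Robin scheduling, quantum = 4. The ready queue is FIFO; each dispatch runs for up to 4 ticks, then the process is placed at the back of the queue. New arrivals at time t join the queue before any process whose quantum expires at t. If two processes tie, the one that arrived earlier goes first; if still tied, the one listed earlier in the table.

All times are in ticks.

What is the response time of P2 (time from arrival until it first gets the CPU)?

2

Timeline: | P0 0-4 | P1 4-8 | P0 8-10 | P2 10-12 | P1 12-16 | P3 16-20 | P4 20-24 | P5 24-28 | P6 28-32 | P1 32-35 | P3 35-38 | P4 38-40 | P5 40-44 | P6 44-49 |
Completion: P0=10  P1=35  P2=12  P3=38  P4=40  P5=44  P6=49
Turnaround (C−A): P0=10  P1=34  P2=4  P3=29  P4=31  P5=34  P6=37
Response(P2) = first start − arrival = 10 − 8 = 2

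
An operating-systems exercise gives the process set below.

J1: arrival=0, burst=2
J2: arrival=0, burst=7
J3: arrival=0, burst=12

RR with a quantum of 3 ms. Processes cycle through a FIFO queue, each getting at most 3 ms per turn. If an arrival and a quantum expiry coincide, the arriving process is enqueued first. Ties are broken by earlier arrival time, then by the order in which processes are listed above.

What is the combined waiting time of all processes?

17

Gantt: | J1 0-2 | J2 2-5 | J3 5-8 | J2 8-11 | J3 11-14 | J2 14-15 | J3 15-21 |
Completion: J1=2  J2=15  J3=21
Waiting = turnaround − burst: J1=0, J2=8, J3=9
Total waiting = 0 + 8 + 9 = 17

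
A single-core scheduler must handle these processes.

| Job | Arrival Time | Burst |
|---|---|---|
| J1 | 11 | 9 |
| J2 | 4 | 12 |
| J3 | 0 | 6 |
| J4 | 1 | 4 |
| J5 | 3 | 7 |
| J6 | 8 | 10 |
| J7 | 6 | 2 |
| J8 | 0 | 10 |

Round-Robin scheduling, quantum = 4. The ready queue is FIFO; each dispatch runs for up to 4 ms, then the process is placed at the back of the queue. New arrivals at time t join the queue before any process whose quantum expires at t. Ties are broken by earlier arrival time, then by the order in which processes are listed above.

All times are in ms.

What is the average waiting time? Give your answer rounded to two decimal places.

28.63

Schedule: | J3 0-4 | J8 4-8 | J4 8-12 | J5 12-16 | J2 16-20 | J3 20-22 | J7 22-24 | J6 24-28 | J8 28-32 | J1 32-36 | J5 36-39 | J2 39-43 | J6 43-47 | J8 47-49 | J1 49-53 | J2 53-57 | J6 57-59 | J1 59-60 |
Completion: J1=60  J2=57  J3=22  J4=12  J5=39  J6=59  J7=24  J8=49
Turnaround (C−A): J1=49  J2=53  J3=22  J4=11  J5=36  J6=51  J7=18  J8=49
Waiting times: J1=40, J2=41, J3=16, J4=7, J5=29, J6=41, J7=16, J8=39
Average waiting = (40+41+16+7+29+41+16+39) / 8 = 229/8 = 28.63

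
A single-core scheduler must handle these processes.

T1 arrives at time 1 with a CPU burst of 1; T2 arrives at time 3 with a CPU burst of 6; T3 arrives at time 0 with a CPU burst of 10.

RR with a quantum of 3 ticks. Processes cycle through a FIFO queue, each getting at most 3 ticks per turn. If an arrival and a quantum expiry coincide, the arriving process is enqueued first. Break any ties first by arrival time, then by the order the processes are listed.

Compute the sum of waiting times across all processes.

13

Timeline: | T3 0-3 | T1 3-4 | T2 4-7 | T3 7-10 | T2 10-13 | T3 13-17 |
Completion: T1=4  T2=13  T3=17
Waiting = turnaround − burst: T1=2, T2=4, T3=7
Total waiting = 2 + 4 + 7 = 13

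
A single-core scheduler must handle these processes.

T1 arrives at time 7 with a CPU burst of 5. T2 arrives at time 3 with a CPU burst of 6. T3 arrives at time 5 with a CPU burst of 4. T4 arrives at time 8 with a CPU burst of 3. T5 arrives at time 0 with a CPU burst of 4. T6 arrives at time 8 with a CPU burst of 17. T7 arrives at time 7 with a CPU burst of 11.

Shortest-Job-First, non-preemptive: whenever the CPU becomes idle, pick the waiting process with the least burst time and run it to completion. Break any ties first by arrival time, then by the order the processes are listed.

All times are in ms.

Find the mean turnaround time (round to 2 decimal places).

15.86

Timeline: | T5 0-4 | T2 4-10 | T4 10-13 | T3 13-17 | T1 17-22 | T7 22-33 | T6 33-50 |
Completion: T1=22  T2=10  T3=17  T4=13  T5=4  T6=50  T7=33
Turnaround (C−A): T1=15  T2=7  T3=12  T4=5  T5=4  T6=42  T7=26
Turnaround times: T1=15, T2=7, T3=12, T4=5, T5=4, T6=42, T7=26
Average turnaround = (15+7+12+5+4+42+26) / 7 = 111/7 = 15.86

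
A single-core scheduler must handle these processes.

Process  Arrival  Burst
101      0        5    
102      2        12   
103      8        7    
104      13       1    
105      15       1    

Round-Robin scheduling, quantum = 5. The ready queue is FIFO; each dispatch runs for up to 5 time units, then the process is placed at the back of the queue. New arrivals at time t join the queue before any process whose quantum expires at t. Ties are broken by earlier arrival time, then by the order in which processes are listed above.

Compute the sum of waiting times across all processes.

34

Gantt: | 101 0-5 | 102 5-10 | 103 10-15 | 102 15-20 | 104 20-21 | 105 21-22 | 103 22-24 | 102 24-26 |
Completion: 101=5  102=26  103=24  104=21  105=22
Waiting = turnaround − burst: 101=0, 102=12, 103=9, 104=7, 105=6
Total waiting = 0 + 12 + 9 + 7 + 6 = 34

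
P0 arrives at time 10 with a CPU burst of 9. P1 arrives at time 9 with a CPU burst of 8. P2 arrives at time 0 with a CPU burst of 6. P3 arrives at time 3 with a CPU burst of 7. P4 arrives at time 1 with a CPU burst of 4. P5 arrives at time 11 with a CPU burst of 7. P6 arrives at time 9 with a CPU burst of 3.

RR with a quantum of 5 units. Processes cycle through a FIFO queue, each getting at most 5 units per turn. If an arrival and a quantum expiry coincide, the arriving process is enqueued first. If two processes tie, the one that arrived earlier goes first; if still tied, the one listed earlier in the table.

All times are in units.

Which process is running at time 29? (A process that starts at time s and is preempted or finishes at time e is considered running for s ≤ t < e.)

Timeline: | P2 0-5 | P4 5-9 | P3 9-14 | P2 14-15 | P1 15-20 | P6 20-23 | P0 23-28 | P5 28-33 | P3 33-35 | P1 35-38 | P0 38-42 | P5 42-44 |
Completion: P0=42  P1=38  P2=15  P3=35  P4=9  P5=44  P6=23
Turnaround (C−A): P0=32  P1=29  P2=15  P3=32  P4=8  P5=33  P6=14

P5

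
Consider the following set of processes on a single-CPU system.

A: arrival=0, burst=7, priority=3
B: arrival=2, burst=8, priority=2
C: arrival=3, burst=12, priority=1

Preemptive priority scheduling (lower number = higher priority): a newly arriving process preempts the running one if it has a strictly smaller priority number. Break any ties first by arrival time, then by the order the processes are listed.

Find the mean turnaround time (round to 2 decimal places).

Timeline: | A 0-2 | B 2-3 | C 3-15 | B 15-22 | A 22-27 |
Completion: A=27  B=22  C=15
Turnaround (C−A): A=27  B=20  C=12
Turnaround times: A=27, B=20, C=12
Average turnaround = (27+20+12) / 3 = 59/3 = 19.67

19.67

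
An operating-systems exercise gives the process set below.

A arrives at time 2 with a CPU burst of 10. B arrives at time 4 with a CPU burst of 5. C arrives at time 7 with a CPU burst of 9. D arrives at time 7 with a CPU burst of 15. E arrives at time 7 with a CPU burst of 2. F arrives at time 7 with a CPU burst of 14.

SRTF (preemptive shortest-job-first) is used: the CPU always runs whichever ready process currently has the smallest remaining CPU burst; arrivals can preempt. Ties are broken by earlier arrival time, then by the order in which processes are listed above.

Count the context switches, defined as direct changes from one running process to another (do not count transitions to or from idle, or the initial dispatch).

6

Timeline: | idle 0-2 | A 2-4 | B 4-9 | E 9-11 | A 11-19 | C 19-28 | F 28-42 | D 42-57 |
Completion: A=19  B=9  C=28  D=57  E=11  F=42
Turnaround (C−A): A=17  B=5  C=21  D=50  E=4  F=35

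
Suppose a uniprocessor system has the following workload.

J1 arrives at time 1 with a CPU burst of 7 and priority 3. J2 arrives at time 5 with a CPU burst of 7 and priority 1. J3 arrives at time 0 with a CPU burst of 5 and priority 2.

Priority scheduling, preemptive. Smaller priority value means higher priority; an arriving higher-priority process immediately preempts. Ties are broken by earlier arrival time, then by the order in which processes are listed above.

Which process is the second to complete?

Timeline: | J3 0-5 | J2 5-12 | J1 12-19 |
Completion: J1=19  J2=12  J3=5
Turnaround (C−A): J1=18  J2=7  J3=5
Finish order: J3 → J2 → J1

J2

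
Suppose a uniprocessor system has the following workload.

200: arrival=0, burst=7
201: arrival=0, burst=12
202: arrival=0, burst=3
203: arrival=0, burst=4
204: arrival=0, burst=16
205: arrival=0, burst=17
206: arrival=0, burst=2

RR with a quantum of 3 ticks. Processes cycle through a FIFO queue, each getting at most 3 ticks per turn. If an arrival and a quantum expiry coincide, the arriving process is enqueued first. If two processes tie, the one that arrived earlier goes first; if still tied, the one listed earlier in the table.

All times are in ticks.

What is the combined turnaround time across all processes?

Timeline: | 200 0-3 | 201 3-6 | 202 6-9 | 203 9-12 | 204 12-15 | 205 15-18 | 206 18-20 | 200 20-23 | 201 23-26 | 203 26-27 | 204 27-30 | 205 30-33 | 200 33-34 | 201 34-37 | 204 37-40 | 205 40-43 | 201 43-46 | 204 46-49 | 205 49-52 | 204 52-55 | 205 55-58 | 204 58-59 | 205 59-61 |
Completion: 200=34  201=46  202=9  203=27  204=59  205=61  206=20
Turnaround = completion − arrival: 200=34, 201=46, 202=9, 203=27, 204=59, 205=61, 206=20
Total turnaround = 34 + 46 + 9 + 27 + 59 + 61 + 20 = 256

256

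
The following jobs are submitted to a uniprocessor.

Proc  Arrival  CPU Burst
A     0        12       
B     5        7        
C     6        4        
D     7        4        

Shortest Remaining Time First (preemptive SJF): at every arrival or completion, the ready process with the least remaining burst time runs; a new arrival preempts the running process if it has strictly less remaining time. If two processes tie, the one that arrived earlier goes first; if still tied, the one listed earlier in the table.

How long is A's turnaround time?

Schedule: | A 0-6 | C 6-10 | D 10-14 | A 14-20 | B 20-27 |
Completion: A=20  B=27  C=10  D=14
Turnaround(A) = completion − arrival = 20 − 0 = 20

20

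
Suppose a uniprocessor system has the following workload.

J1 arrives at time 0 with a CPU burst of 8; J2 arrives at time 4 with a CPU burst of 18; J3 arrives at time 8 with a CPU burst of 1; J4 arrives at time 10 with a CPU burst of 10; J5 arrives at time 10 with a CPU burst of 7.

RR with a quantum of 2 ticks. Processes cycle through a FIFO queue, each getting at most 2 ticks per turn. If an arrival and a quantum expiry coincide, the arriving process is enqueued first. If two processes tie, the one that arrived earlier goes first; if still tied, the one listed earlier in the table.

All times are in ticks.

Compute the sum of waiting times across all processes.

64

Gantt: | J1 0-4 | J2 4-6 | J1 6-8 | J2 8-10 | J3 10-11 | J1 11-13 | J4 13-15 | J5 15-17 | J2 17-19 | J4 19-21 | J5 21-23 | J2 23-25 | J4 25-27 | J5 27-29 | J2 29-31 | J4 31-33 | J5 33-34 | J2 34-36 | J4 36-38 | J2 38-44 |
Completion: J1=13  J2=44  J3=11  J4=38  J5=34
Turnaround (C−A): J1=13  J2=40  J3=3  J4=28  J5=24
Waiting = turnaround − burst: J1=5, J2=22, J3=2, J4=18, J5=17
Total waiting = 5 + 22 + 2 + 18 + 17 = 64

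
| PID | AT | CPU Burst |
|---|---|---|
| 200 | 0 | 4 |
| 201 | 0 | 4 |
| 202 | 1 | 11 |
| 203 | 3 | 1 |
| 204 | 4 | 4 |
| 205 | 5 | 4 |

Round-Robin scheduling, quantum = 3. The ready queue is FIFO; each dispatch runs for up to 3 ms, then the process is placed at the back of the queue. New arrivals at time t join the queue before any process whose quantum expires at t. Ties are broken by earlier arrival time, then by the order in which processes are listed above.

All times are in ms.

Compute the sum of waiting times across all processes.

Timeline: | 200 0-3 | 201 3-6 | 202 6-9 | 203 9-10 | 200 10-11 | 204 11-14 | 205 14-17 | 201 17-18 | 202 18-21 | 204 21-22 | 205 22-23 | 202 23-28 |
Completion: 200=11  201=18  202=28  203=10  204=22  205=23
Waiting = turnaround − burst: 200=7, 201=14, 202=16, 203=6, 204=14, 205=14
Total waiting = 7 + 14 + 16 + 6 + 14 + 14 = 71

71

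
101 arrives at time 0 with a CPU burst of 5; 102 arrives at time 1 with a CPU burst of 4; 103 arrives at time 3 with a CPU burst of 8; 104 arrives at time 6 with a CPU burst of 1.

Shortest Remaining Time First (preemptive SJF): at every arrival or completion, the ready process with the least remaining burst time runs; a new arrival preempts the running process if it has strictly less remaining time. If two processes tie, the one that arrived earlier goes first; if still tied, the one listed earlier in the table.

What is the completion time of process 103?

Timeline: | 101 0-5 | 102 5-6 | 104 6-7 | 102 7-10 | 103 10-18 |
Completion: 101=5  102=10  103=18  104=7
Turnaround (C−A): 101=5  102=9  103=15  104=1

18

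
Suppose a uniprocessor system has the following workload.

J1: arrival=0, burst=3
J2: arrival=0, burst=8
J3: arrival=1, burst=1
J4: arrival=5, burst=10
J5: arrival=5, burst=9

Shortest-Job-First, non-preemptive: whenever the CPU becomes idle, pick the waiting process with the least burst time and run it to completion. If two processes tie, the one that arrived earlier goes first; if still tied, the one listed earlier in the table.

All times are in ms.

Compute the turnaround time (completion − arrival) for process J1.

Schedule: | J1 0-3 | J3 3-4 | J2 4-12 | J5 12-21 | J4 21-31 |
Completion: J1=3  J2=12  J3=4  J4=31  J5=21
Turnaround (C−A): J1=3  J2=12  J3=3  J4=26  J5=16
Turnaround(J1) = completion − arrival = 3 − 0 = 3

3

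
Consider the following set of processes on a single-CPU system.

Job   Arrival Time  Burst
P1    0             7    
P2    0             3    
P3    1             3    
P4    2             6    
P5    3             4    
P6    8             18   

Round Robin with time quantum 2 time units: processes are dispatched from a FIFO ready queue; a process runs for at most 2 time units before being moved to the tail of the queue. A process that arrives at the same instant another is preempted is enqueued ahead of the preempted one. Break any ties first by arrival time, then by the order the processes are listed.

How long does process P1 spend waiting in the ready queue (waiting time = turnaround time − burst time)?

Gantt: | P1 0-2 | P2 2-4 | P3 4-6 | P4 6-8 | P1 8-10 | P5 10-12 | P2 12-13 | P3 13-14 | P6 14-16 | P4 16-18 | P1 18-20 | P5 20-22 | P6 22-24 | P4 24-26 | P1 26-27 | P6 27-41 |
Completion: P1=27  P2=13  P3=14  P4=26  P5=22  P6=41
Turnaround (C−A): P1=27  P2=13  P3=13  P4=24  P5=19  P6=33
Waiting(P1) = turnaround − burst = 27 − 7 = 20

20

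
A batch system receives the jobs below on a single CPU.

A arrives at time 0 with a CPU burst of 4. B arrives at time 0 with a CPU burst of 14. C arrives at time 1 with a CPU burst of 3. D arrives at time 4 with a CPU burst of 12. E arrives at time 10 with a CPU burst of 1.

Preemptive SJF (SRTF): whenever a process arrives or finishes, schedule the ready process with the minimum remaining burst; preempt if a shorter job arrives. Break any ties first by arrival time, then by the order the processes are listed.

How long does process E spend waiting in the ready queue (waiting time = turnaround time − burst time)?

Schedule: | A 0-4 | C 4-7 | D 7-10 | E 10-11 | D 11-20 | B 20-34 |
Completion: A=4  B=34  C=7  D=20  E=11
Turnaround (C−A): A=4  B=34  C=6  D=16  E=1
Waiting(E) = turnaround − burst = 1 − 1 = 0

0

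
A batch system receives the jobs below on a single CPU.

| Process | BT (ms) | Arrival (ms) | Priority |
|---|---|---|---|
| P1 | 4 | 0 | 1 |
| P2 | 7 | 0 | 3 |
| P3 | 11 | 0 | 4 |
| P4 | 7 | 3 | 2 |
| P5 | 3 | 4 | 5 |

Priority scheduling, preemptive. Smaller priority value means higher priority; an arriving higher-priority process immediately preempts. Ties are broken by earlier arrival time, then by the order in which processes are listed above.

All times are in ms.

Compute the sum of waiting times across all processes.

55

Schedule: | P1 0-4 | P4 4-11 | P2 11-18 | P3 18-29 | P5 29-32 |
Completion: P1=4  P2=18  P3=29  P4=11  P5=32
Turnaround (C−A): P1=4  P2=18  P3=29  P4=8  P5=28
Waiting = turnaround − burst: P1=0, P2=11, P3=18, P4=1, P5=25
Total waiting = 0 + 11 + 18 + 1 + 25 = 55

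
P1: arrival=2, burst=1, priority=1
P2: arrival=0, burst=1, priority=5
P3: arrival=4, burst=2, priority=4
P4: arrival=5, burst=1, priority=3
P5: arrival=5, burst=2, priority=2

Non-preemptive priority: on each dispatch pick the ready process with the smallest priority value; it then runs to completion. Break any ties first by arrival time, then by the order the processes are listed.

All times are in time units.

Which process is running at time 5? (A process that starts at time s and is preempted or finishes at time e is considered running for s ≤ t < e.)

Schedule: | P2 0-1 | idle 1-2 | P1 2-3 | idle 3-4 | P3 4-6 | P5 6-8 | P4 8-9 |
Completion: P1=3  P2=1  P3=6  P4=9  P5=8

P3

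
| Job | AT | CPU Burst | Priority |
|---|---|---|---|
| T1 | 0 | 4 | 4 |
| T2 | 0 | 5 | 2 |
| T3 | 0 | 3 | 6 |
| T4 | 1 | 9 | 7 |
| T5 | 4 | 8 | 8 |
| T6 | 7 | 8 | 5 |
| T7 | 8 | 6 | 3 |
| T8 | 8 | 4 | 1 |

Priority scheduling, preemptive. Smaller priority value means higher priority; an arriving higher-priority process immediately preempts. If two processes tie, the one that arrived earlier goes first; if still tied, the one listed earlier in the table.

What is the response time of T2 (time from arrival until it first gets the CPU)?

0

Timeline: | T2 0-5 | T1 5-8 | T8 8-12 | T7 12-18 | T1 18-19 | T6 19-27 | T3 27-30 | T4 30-39 | T5 39-47 |
Completion: T1=19  T2=5  T3=30  T4=39  T5=47  T6=27  T7=18  T8=12
Turnaround (C−A): T1=19  T2=5  T3=30  T4=38  T5=43  T6=20  T7=10  T8=4
Response(T2) = first start − arrival = 0 − 0 = 0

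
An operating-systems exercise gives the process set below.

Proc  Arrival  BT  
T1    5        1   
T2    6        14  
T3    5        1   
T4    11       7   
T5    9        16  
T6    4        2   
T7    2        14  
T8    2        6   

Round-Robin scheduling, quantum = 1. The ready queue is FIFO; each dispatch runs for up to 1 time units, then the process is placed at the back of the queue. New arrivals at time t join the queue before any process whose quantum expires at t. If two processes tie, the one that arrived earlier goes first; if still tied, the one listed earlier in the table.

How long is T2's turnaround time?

54

Timeline: | idle 0-2 | T7 2-3 | T8 3-4 | T7 4-5 | T6 5-6 | T8 6-7 | T1 7-8 | T3 8-9 | T7 9-10 | T2 10-11 | T6 11-12 | T8 12-13 | T5 13-14 | T7 14-15 | T4 15-16 | T2 16-17 | T8 17-18 | T5 18-19 | T7 19-20 | T4 20-21 | T2 21-22 | T8 22-23 | T5 23-24 | T7 24-25 | T4 25-26 | T2 26-27 | T8 27-28 | T5 28-29 | T7 29-30 | T4 30-31 | T2 31-32 | T5 32-33 | T7 33-34 | T4 34-35 | T2 35-36 | T5 36-37 | T7 37-38 | T4 38-39 | T2 39-40 | T5 40-41 | T7 41-42 | T4 42-43 | T2 43-44 | T5 44-45 | T7 45-46 | T2 46-47 | T5 47-48 | T7 48-49 | T2 49-50 | T5 50-51 | T7 51-52 | T2 52-53 | T5 53-54 | T7 54-55 | T2 55-56 | T5 56-57 | T2 57-58 | T5 58-59 | T2 59-60 | T5 60-63 |
Completion: T1=8  T2=60  T3=9  T4=43  T5=63  T6=12  T7=55  T8=28
Turnaround(T2) = completion − arrival = 60 − 6 = 54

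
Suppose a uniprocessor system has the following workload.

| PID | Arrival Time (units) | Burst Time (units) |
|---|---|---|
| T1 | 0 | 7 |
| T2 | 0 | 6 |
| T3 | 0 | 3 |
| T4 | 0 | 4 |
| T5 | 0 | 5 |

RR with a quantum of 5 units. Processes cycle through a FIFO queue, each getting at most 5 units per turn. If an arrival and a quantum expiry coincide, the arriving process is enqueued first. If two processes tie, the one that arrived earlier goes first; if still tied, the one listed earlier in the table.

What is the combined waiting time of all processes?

76

Timeline: | T1 0-5 | T2 5-10 | T3 10-13 | T4 13-17 | T5 17-22 | T1 22-24 | T2 24-25 |
Completion: T1=24  T2=25  T3=13  T4=17  T5=22
Waiting = turnaround − burst: T1=17, T2=19, T3=10, T4=13, T5=17
Total waiting = 17 + 19 + 10 + 13 + 17 = 76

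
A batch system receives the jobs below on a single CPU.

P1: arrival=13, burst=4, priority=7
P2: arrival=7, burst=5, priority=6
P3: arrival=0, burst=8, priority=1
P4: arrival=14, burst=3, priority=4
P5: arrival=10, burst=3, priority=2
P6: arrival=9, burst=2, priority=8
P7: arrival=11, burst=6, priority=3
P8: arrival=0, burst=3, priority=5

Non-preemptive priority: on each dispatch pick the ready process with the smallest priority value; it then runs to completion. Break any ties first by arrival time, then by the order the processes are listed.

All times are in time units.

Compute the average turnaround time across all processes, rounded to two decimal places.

Gantt: | P3 0-8 | P8 8-11 | P5 11-14 | P7 14-20 | P4 20-23 | P2 23-28 | P1 28-32 | P6 32-34 |
Completion: P1=32  P2=28  P3=8  P4=23  P5=14  P6=34  P7=20  P8=11
Turnaround times: P1=19, P2=21, P3=8, P4=9, P5=4, P6=25, P7=9, P8=11
Average turnaround = (19+21+8+9+4+25+9+11) / 8 = 106/8 = 13.25

13.25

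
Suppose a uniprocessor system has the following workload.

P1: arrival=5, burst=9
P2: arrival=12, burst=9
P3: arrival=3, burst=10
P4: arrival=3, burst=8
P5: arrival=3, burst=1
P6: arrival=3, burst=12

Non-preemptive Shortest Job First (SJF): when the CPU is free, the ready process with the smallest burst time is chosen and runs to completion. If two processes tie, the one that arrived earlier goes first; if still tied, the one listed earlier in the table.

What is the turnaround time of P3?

Gantt: | idle 0-3 | P5 3-4 | P4 4-12 | P1 12-21 | P2 21-30 | P3 30-40 | P6 40-52 |
Completion: P1=21  P2=30  P3=40  P4=12  P5=4  P6=52
Turnaround (C−A): P1=16  P2=18  P3=37  P4=9  P5=1  P6=49
Turnaround(P3) = completion − arrival = 40 − 3 = 37

37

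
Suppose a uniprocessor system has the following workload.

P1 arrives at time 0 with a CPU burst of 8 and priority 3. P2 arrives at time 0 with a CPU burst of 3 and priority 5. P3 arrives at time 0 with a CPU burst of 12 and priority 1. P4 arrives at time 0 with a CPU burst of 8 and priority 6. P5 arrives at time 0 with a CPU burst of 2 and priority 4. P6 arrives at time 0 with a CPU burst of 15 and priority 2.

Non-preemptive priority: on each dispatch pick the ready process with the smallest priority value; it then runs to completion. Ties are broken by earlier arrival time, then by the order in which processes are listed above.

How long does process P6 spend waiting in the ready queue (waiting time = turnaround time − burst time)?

Schedule: | P3 0-12 | P6 12-27 | P1 27-35 | P5 35-37 | P2 37-40 | P4 40-48 |
Completion: P1=35  P2=40  P3=12  P4=48  P5=37  P6=27
Turnaround (C−A): P1=35  P2=40  P3=12  P4=48  P5=37  P6=27
Waiting(P6) = turnaround − burst = 27 − 15 = 12

12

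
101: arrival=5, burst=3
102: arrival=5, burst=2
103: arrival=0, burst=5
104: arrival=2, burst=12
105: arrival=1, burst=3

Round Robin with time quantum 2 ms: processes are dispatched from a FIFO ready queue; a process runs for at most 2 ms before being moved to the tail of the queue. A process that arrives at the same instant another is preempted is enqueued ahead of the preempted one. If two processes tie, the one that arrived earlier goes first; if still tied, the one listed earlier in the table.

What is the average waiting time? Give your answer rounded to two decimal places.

Gantt: | 103 0-2 | 105 2-4 | 104 4-6 | 103 6-8 | 105 8-9 | 101 9-11 | 102 11-13 | 104 13-15 | 103 15-16 | 101 16-17 | 104 17-25 |
Completion: 101=17  102=13  103=16  104=25  105=9
Turnaround (C−A): 101=12  102=8  103=16  104=23  105=8
Waiting times: 101=9, 102=6, 103=11, 104=11, 105=5
Average waiting = (9+6+11+11+5) / 5 = 42/5 = 8.40

8.40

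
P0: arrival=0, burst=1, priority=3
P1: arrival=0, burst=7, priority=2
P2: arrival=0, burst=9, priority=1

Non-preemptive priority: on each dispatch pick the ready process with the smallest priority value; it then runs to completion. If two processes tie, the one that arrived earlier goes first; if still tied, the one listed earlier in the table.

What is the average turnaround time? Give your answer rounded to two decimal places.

14.00

Gantt: | P2 0-9 | P1 9-16 | P0 16-17 |
Completion: P0=17  P1=16  P2=9
Turnaround times: P0=17, P1=16, P2=9
Average turnaround = (17+16+9) / 3 = 42/3 = 14.00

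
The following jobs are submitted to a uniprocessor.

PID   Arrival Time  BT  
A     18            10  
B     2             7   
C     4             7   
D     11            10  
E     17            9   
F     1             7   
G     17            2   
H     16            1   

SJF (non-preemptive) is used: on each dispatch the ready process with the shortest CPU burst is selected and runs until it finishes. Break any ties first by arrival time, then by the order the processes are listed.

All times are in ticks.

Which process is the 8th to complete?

Timeline: | idle 0-1 | F 1-8 | B 8-15 | C 15-22 | H 22-23 | G 23-25 | E 25-34 | D 34-44 | A 44-54 |
Completion: A=54  B=15  C=22  D=44  E=34  F=8  G=25  H=23
Finish order: F → B → C → H → G → E → D → A

A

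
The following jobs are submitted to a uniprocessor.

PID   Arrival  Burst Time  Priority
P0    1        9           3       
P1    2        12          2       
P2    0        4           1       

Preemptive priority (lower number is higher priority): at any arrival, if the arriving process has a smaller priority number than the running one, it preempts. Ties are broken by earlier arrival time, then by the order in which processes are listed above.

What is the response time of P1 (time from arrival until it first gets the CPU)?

Gantt: | P2 0-4 | P1 4-16 | P0 16-25 |
Completion: P0=25  P1=16  P2=4
Response(P1) = first start − arrival = 4 − 2 = 2

2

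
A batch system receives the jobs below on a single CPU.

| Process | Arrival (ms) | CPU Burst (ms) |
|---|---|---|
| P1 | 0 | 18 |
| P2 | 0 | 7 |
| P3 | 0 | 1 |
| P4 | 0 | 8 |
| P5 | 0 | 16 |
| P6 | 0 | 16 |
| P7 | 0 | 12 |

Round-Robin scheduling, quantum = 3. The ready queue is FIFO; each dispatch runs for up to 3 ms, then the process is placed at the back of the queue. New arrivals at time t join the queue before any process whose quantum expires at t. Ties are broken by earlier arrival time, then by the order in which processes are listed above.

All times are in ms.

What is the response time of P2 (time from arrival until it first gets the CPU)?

3

Timeline: | P1 0-3 | P2 3-6 | P3 6-7 | P4 7-10 | P5 10-13 | P6 13-16 | P7 16-19 | P1 19-22 | P2 22-25 | P4 25-28 | P5 28-31 | P6 31-34 | P7 34-37 | P1 37-40 | P2 40-41 | P4 41-43 | P5 43-46 | P6 46-49 | P7 49-52 | P1 52-55 | P5 55-58 | P6 58-61 | P7 61-64 | P1 64-67 | P5 67-70 | P6 70-73 | P1 73-76 | P5 76-77 | P6 77-78 |
Completion: P1=76  P2=41  P3=7  P4=43  P5=77  P6=78  P7=64
Response(P2) = first start − arrival = 3 − 0 = 3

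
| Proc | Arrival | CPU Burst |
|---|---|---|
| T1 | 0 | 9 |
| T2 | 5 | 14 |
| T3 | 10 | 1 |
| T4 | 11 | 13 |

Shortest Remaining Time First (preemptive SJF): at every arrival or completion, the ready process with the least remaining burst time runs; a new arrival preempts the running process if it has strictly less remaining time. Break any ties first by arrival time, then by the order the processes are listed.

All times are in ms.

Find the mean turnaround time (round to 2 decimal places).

13.75

Timeline: | T1 0-9 | T2 9-10 | T3 10-11 | T2 11-24 | T4 24-37 |
Completion: T1=9  T2=24  T3=11  T4=37
Turnaround times: T1=9, T2=19, T3=1, T4=26
Average turnaround = (9+19+1+26) / 4 = 55/4 = 13.75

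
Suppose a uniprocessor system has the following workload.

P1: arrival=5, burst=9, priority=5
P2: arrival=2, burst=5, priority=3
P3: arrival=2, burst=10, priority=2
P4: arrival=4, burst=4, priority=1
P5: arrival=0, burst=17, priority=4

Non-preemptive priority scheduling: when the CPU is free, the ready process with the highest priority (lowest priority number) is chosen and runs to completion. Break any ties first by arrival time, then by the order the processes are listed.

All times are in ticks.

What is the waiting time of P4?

Gantt: | P5 0-17 | P4 17-21 | P3 21-31 | P2 31-36 | P1 36-45 |
Completion: P1=45  P2=36  P3=31  P4=21  P5=17
Turnaround (C−A): P1=40  P2=34  P3=29  P4=17  P5=17
Waiting(P4) = turnaround − burst = 17 − 4 = 13

13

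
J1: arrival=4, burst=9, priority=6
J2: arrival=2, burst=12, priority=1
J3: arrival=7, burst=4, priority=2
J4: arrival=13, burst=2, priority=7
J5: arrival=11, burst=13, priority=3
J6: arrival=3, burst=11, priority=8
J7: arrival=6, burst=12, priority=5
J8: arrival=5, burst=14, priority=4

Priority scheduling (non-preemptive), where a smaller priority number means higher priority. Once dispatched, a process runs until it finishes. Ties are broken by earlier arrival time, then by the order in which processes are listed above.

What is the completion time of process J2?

14

Timeline: | idle 0-2 | J2 2-14 | J3 14-18 | J5 18-31 | J8 31-45 | J7 45-57 | J1 57-66 | J4 66-68 | J6 68-79 |
Completion: J1=66  J2=14  J3=18  J4=68  J5=31  J6=79  J7=57  J8=45
Turnaround (C−A): J1=62  J2=12  J3=11  J4=55  J5=20  J6=76  J7=51  J8=40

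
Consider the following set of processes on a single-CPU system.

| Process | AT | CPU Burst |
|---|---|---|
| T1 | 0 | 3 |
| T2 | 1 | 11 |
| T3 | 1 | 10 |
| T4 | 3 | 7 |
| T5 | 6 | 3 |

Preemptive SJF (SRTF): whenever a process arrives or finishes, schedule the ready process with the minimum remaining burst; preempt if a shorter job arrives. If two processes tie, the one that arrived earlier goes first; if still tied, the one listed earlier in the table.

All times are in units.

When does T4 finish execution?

13

Gantt: | T1 0-3 | T4 3-6 | T5 6-9 | T4 9-13 | T3 13-23 | T2 23-34 |
Completion: T1=3  T2=34  T3=23  T4=13  T5=9
Turnaround (C−A): T1=3  T2=33  T3=22  T4=10  T5=3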